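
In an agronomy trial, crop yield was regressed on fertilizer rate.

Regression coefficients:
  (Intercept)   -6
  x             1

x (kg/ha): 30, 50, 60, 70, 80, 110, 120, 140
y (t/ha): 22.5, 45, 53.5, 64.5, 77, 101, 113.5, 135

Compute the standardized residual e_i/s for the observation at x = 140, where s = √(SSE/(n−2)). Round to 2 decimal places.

0.51

x=30: ŷ = -6 + 30 = 24; e = 22.5 − 24 = -1.5
x=50: ŷ = -6 + 50 = 44; e = 45 − 44 = 1
x=60: ŷ = -6 + 60 = 54; e = 53.5 − 54 = -0.5
x=70: ŷ = -6 + 70 = 64; e = 64.5 − 64 = 0.5
x=80: ŷ = -6 + 80 = 74; e = 77 − 74 = 3
x=110: ŷ = -6 + 110 = 104; e = 101 − 104 = -3
x=120: ŷ = -6 + 120 = 114; e = 113.5 − 114 = -0.5
x=140: ŷ = -6 + 140 = 134; e = 135 − 134 = 1
SSE = 2.25 + 1 + 0.25 + 0.25 + 9 + 9 + 0.25 + 1 = 23
s = √(23/6) = 1.95789
e/s = 1 / 1.95789 = 0.51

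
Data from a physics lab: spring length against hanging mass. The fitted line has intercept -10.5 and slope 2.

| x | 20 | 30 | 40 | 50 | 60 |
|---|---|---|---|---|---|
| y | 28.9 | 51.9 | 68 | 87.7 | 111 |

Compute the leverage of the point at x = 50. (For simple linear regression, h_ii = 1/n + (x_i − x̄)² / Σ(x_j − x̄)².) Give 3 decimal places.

x̄ = (20 + 30 + 40 + 50 + 60)/5 = 40
Σ(x − x̄)² = 400 + 100 + 0 + 100 + 400 = 1000
h = 1/5 + (10)²/1000 = 0.2 + 0.1 = 0.300

h = 0.300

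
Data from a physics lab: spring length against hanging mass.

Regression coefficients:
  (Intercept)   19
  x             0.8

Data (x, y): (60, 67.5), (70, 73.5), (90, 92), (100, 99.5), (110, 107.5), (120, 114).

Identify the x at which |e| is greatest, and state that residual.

x = 70, e = -1.5

x=60: ŷ = 19 + 0.8·60 = 67; e = 67.5 − 67 = 0.5
x=70: ŷ = 19 + 0.8·70 = 75; e = 73.5 − 75 = -1.5
x=90: ŷ = 19 + 0.8·90 = 91; e = 92 − 91 = 1
x=100: ŷ = 19 + 0.8·100 = 99; e = 99.5 − 99 = 0.5
x=110: ŷ = 19 + 0.8·110 = 107; e = 107.5 − 107 = 0.5
x=120: ŷ = 19 + 0.8·120 = 115; e = 114 − 115 = -1
Largest |e| is 1.5 at x = 70, residual -1.5.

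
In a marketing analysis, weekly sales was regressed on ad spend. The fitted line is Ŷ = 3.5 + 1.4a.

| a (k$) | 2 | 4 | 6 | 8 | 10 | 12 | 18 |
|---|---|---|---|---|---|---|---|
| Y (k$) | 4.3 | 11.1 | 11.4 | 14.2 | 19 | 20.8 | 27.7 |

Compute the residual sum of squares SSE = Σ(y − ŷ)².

SSE = 12

a=2: Ŷ = 3.5 + 1.4·2 = 6.3; e = 4.3 − 6.3 = -2
a=4: Ŷ = 3.5 + 1.4·4 = 9.1; e = 11.1 − 9.1 = 2
a=6: Ŷ = 3.5 + 1.4·6 = 11.9; e = 11.4 − 11.9 = -0.5
a=8: Ŷ = 3.5 + 1.4·8 = 14.7; e = 14.2 − 14.7 = -0.5
a=10: Ŷ = 3.5 + 1.4·10 = 17.5; e = 19 − 17.5 = 1.5
a=12: Ŷ = 3.5 + 1.4·12 = 20.3; e = 20.8 − 20.3 = 0.5
a=18: Ŷ = 3.5 + 1.4·18 = 28.7; e = 27.7 − 28.7 = -1
SSE = 4 + 4 + 0.25 + 0.25 + 2.25 + 0.25 + 1 = 12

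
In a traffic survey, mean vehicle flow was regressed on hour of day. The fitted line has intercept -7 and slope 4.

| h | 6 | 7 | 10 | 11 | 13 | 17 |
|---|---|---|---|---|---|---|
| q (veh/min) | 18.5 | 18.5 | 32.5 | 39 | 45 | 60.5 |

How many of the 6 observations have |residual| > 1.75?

2

h=6: ŷ = -7 + 4·6 = 17; r = 18.5 − 17 = 1.5
h=7: ŷ = -7 + 4·7 = 21; r = 18.5 − 21 = -2.5
h=10: ŷ = -7 + 4·10 = 33; r = 32.5 − 33 = -0.5
h=11: ŷ = -7 + 4·11 = 37; r = 39 − 37 = 2
h=13: ŷ = -7 + 4·13 = 45; r = 45 − 45 = 0
h=17: ŷ = -7 + 4·17 = 61; r = 60.5 − 61 = -0.5
|r| > 1.75: h=7 (|r|=2.5), h=11 (|r|=2) → 2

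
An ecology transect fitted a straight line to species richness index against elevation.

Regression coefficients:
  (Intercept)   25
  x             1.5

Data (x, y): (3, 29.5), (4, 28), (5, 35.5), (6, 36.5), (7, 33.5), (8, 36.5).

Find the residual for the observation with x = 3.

ŷ = 25 + 1.5·3 = 29.5
r = 29.5 − 29.5 = 0

r = 0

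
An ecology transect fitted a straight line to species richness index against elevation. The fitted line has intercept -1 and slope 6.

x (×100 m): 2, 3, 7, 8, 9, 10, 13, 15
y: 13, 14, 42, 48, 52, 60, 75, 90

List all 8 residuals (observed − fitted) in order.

2, -3, 1, 1, -1, 1, -2, 1

x=2: ŷ = -1 + 6·2 = 11; r = 13 − 11 = 2
x=3: ŷ = -1 + 6·3 = 17; r = 14 − 17 = -3
x=7: ŷ = -1 + 6·7 = 41; r = 42 − 41 = 1
x=8: ŷ = -1 + 6·8 = 47; r = 48 − 47 = 1
x=9: ŷ = -1 + 6·9 = 53; r = 52 − 53 = -1
x=10: ŷ = -1 + 6·10 = 59; r = 60 − 59 = 1
x=13: ŷ = -1 + 6·13 = 77; r = 75 − 77 = -2
x=15: ŷ = -1 + 6·15 = 89; r = 90 − 89 = 1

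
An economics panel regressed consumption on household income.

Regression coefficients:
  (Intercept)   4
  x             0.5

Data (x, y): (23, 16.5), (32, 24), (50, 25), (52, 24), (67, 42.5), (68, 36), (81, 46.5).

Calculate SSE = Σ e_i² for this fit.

SSE = 102

x=23: ŷ = 4 + 0.5·23 = 15.5; e = 16.5 − 15.5 = 1
x=32: ŷ = 4 + 0.5·32 = 20; e = 24 − 20 = 4
x=50: ŷ = 4 + 0.5·50 = 29; e = 25 − 29 = -4
x=52: ŷ = 4 + 0.5·52 = 30; e = 24 − 30 = -6
x=67: ŷ = 4 + 0.5·67 = 37.5; e = 42.5 − 37.5 = 5
x=68: ŷ = 4 + 0.5·68 = 38; e = 36 − 38 = -2
x=81: ŷ = 4 + 0.5·81 = 44.5; e = 46.5 − 44.5 = 2
SSE = 1 + 16 + 16 + 36 + 25 + 4 + 4 = 102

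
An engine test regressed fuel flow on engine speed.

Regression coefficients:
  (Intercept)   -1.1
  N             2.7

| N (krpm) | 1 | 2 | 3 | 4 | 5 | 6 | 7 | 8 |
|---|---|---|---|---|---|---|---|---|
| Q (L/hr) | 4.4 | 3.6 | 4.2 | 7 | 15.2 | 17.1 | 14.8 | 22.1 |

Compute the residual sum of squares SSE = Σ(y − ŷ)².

SSE = 46.86

N=1: Q̂ = -1.1 + 2.7·1 = 1.6; e = 4.4 − 1.6 = 2.8
N=2: Q̂ = -1.1 + 2.7·2 = 4.3; e = 3.6 − 4.3 = -0.7
N=3: Q̂ = -1.1 + 2.7·3 = 7; e = 4.2 − 7 = -2.8
N=4: Q̂ = -1.1 + 2.7·4 = 9.7; e = 7 − 9.7 = -2.7
N=5: Q̂ = -1.1 + 2.7·5 = 12.4; e = 15.2 − 12.4 = 2.8
N=6: Q̂ = -1.1 + 2.7·6 = 15.1; e = 17.1 − 15.1 = 2
N=7: Q̂ = -1.1 + 2.7·7 = 17.8; e = 14.8 − 17.8 = -3
N=8: Q̂ = -1.1 + 2.7·8 = 20.5; e = 22.1 − 20.5 = 1.6
SSE = 7.84 + 0.49 + 7.84 + 7.29 + 7.84 + 4 + 9 + 2.56 = 46.86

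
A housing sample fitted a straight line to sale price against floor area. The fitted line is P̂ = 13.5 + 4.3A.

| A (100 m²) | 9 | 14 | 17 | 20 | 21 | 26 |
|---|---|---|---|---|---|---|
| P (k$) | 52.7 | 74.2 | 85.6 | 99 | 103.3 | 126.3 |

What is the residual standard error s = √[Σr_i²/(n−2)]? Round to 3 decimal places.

s = 0.866

A=9: P̂ = 13.5 + 4.3·9 = 52.2; r = 52.7 − 52.2 = 0.5
A=14: P̂ = 13.5 + 4.3·14 = 73.7; r = 74.2 − 73.7 = 0.5
A=17: P̂ = 13.5 + 4.3·17 = 86.6; r = 85.6 − 86.6 = -1
A=20: P̂ = 13.5 + 4.3·20 = 99.5; r = 99 − 99.5 = -0.5
A=21: P̂ = 13.5 + 4.3·21 = 103.8; r = 103.3 − 103.8 = -0.5
A=26: P̂ = 13.5 + 4.3·26 = 125.3; r = 126.3 − 125.3 = 1
SSE = 0.25 + 0.25 + 1 + 0.25 + 0.25 + 1 = 3
s = √(3/4) = √0.75 ≈ 0.866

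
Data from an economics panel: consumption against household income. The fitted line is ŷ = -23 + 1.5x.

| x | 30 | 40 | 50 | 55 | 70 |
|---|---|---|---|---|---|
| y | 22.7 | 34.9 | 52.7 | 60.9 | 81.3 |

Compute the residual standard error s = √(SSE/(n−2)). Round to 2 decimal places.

s = 1.62

x=30: ŷ = -23 + 1.5·30 = 22; e = 22.7 − 22 = 0.7
x=40: ŷ = -23 + 1.5·40 = 37; e = 34.9 − 37 = -2.1
x=50: ŷ = -23 + 1.5·50 = 52; e = 52.7 − 52 = 0.7
x=55: ŷ = -23 + 1.5·55 = 59.5; e = 60.9 − 59.5 = 1.4
x=70: ŷ = -23 + 1.5·70 = 82; e = 81.3 − 82 = -0.7
SSE = 0.49 + 4.41 + 0.49 + 1.96 + 0.49 = 7.84
s = √(7.84/3) = √2.61333 ≈ 1.62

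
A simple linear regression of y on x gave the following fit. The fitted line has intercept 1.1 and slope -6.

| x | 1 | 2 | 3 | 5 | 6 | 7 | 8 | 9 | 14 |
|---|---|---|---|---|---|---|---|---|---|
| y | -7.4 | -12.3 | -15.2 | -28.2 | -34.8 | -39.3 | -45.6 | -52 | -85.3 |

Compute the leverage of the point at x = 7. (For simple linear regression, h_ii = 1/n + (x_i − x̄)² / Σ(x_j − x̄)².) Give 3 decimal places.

x̄ = (1 + 2 + 3 + 5 + 6 + 7 + 8 + 9 + 14)/9 = 6.11111
Σ(x − x̄)² = 26.1235 + 16.9012 + 9.67901 + 1.23457 + 0.0123457 + 0.790123 + 3.5679 + 8.34568 + 62.2346 = 128.889
h = 1/9 + (0.888889)²/128.889 = 0.111111 + 0.00613027 = 0.117

h = 0.117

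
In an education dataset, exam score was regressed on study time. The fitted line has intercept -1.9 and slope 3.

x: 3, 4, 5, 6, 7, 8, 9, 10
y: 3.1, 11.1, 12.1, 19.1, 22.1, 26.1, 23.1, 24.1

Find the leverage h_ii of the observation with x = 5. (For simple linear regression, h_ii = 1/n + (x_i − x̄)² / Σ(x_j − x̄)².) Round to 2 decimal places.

h = 0.18

x̄ = (3 + 4 + 5 + 6 + 7 + 8 + 9 + 10)/8 = 6.5
Σ(x − x̄)² = 12.25 + 6.25 + 2.25 + 0.25 + 0.25 + 2.25 + 6.25 + 12.25 = 42
h = 1/8 + (-1.5)²/42 = 0.125 + 0.0535714 = 0.18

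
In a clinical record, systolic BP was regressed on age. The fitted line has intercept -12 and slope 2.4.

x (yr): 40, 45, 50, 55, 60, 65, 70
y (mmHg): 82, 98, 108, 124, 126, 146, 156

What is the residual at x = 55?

r = 4

ŷ = -12 + 2.4·55 = 120
r = 124 − 120 = 4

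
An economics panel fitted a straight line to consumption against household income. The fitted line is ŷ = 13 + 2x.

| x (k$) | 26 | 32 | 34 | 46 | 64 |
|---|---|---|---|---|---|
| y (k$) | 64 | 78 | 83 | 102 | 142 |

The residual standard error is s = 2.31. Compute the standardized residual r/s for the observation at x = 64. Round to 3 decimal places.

ŷ = 13 + 2·64 = 141
r = 142 − 141 = 1
r/s = 1 / 2.31 = 0.433

0.433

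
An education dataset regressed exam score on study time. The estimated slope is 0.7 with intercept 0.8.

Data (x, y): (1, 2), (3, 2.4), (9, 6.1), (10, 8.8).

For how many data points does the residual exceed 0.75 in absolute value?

2

x=1: ŷ = 0.8 + 0.7·1 = 1.5; e = 2 − 1.5 = 0.5
x=3: ŷ = 0.8 + 0.7·3 = 2.9; e = 2.4 − 2.9 = -0.5
x=9: ŷ = 0.8 + 0.7·9 = 7.1; e = 6.1 − 7.1 = -1
x=10: ŷ = 0.8 + 0.7·10 = 7.8; e = 8.8 − 7.8 = 1
|e| > 0.75: x=9 (|e|=1), x=10 (|e|=1) → 2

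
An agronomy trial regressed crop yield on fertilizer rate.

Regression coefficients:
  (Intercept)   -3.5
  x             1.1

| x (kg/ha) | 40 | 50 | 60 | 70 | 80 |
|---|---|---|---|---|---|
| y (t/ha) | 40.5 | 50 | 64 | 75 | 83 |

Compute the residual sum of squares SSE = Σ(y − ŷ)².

SSE = 9

x=40: ŷ = -3.5 + 1.1·40 = 40.5; e = 40.5 − 40.5 = 0
x=50: ŷ = -3.5 + 1.1·50 = 51.5; e = 50 − 51.5 = -1.5
x=60: ŷ = -3.5 + 1.1·60 = 62.5; e = 64 − 62.5 = 1.5
x=70: ŷ = -3.5 + 1.1·70 = 73.5; e = 75 − 73.5 = 1.5
x=80: ŷ = -3.5 + 1.1·80 = 84.5; e = 83 − 84.5 = -1.5
SSE = 0 + 2.25 + 2.25 + 2.25 + 2.25 = 9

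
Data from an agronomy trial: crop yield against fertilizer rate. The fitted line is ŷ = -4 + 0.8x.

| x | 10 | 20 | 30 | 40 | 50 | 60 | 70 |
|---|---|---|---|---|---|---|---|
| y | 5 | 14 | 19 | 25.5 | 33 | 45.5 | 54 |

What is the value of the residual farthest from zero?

x=10: ŷ = -4 + 0.8·10 = 4; e = 5 − 4 = 1
x=20: ŷ = -4 + 0.8·20 = 12; e = 14 − 12 = 2
x=30: ŷ = -4 + 0.8·30 = 20; e = 19 − 20 = -1
x=40: ŷ = -4 + 0.8·40 = 28; e = 25.5 − 28 = -2.5
x=50: ŷ = -4 + 0.8·50 = 36; e = 33 − 36 = -3
x=60: ŷ = -4 + 0.8·60 = 44; e = 45.5 − 44 = 1.5
x=70: ŷ = -4 + 0.8·70 = 52; e = 54 − 52 = 2
Largest |e| is 3 at x = 50, residual -3.

e = -3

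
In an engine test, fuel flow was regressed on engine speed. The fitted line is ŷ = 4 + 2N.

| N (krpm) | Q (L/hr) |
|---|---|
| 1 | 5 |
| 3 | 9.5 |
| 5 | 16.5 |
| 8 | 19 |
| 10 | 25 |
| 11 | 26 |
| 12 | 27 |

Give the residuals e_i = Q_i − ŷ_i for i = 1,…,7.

N=1: ŷ = 4 + 2·1 = 6; e = 5 − 6 = -1
N=3: ŷ = 4 + 2·3 = 10; e = 9.5 − 10 = -0.5
N=5: ŷ = 4 + 2·5 = 14; e = 16.5 − 14 = 2.5
N=8: ŷ = 4 + 2·8 = 20; e = 19 − 20 = -1
N=10: ŷ = 4 + 2·10 = 24; e = 25 − 24 = 1
N=11: ŷ = 4 + 2·11 = 26; e = 26 − 26 = 0
N=12: ŷ = 4 + 2·12 = 28; e = 27 − 28 = -1

-1, -0.5, 2.5, -1, 1, 0, -1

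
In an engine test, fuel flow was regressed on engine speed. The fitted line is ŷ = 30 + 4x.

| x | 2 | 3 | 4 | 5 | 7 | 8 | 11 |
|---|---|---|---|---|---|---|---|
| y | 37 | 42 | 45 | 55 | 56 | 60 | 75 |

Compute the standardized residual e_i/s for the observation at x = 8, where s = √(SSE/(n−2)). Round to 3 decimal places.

-0.745

x=2: ŷ = 30 + 4·2 = 38; e = 37 − 38 = -1
x=3: ŷ = 30 + 4·3 = 42; e = 42 − 42 = 0
x=4: ŷ = 30 + 4·4 = 46; e = 45 − 46 = -1
x=5: ŷ = 30 + 4·5 = 50; e = 55 − 50 = 5
x=7: ŷ = 30 + 4·7 = 58; e = 56 − 58 = -2
x=8: ŷ = 30 + 4·8 = 62; e = 60 − 62 = -2
x=11: ŷ = 30 + 4·11 = 74; e = 75 − 74 = 1
SSE = 1 + 0 + 1 + 25 + 4 + 4 + 1 = 36
s = √(36/5) = 2.68328
e/s = -2 / 2.68328 = -0.745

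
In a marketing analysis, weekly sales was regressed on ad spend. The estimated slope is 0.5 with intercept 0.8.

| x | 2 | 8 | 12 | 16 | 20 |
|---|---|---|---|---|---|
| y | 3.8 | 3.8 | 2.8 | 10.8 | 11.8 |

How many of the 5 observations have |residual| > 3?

x=2: ŷ = 0.8 + 0.5·2 = 1.8; e = 3.8 − 1.8 = 2
x=8: ŷ = 0.8 + 0.5·8 = 4.8; e = 3.8 − 4.8 = -1
x=12: ŷ = 0.8 + 0.5·12 = 6.8; e = 2.8 − 6.8 = -4
x=16: ŷ = 0.8 + 0.5·16 = 8.8; e = 10.8 − 8.8 = 2
x=20: ŷ = 0.8 + 0.5·20 = 10.8; e = 11.8 − 10.8 = 1
|e| > 3: x=12 (|e|=4) → 1

1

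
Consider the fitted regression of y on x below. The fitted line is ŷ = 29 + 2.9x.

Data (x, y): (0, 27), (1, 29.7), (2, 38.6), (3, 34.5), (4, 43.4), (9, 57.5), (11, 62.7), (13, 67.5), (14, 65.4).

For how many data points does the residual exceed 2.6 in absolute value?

4

x=0: ŷ = 29 + 2.9·0 = 29; r = 27 − 29 = -2
x=1: ŷ = 29 + 2.9·1 = 31.9; r = 29.7 − 31.9 = -2.2
x=2: ŷ = 29 + 2.9·2 = 34.8; r = 38.6 − 34.8 = 3.8
x=3: ŷ = 29 + 2.9·3 = 37.7; r = 34.5 − 37.7 = -3.2
x=4: ŷ = 29 + 2.9·4 = 40.6; r = 43.4 − 40.6 = 2.8
x=9: ŷ = 29 + 2.9·9 = 55.1; r = 57.5 − 55.1 = 2.4
x=11: ŷ = 29 + 2.9·11 = 60.9; r = 62.7 − 60.9 = 1.8
x=13: ŷ = 29 + 2.9·13 = 66.7; r = 67.5 − 66.7 = 0.8
x=14: ŷ = 29 + 2.9·14 = 69.6; r = 65.4 − 69.6 = -4.2
|r| > 2.6: x=2 (|r|=3.8), x=3 (|r|=3.2), x=4 (|r|=2.8), x=14 (|r|=4.2) → 4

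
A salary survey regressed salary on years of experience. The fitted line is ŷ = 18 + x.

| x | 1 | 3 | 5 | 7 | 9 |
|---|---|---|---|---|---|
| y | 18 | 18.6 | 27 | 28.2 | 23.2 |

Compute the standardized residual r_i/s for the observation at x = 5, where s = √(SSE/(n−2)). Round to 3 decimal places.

1.006

x=1: ŷ = 18 + 1 = 19; r = 18 − 19 = -1
x=3: ŷ = 18 + 3 = 21; r = 18.6 − 21 = -2.4
x=5: ŷ = 18 + 5 = 23; r = 27 − 23 = 4
x=7: ŷ = 18 + 7 = 25; r = 28.2 − 25 = 3.2
x=9: ŷ = 18 + 9 = 27; r = 23.2 − 27 = -3.8
SSE = 1 + 5.76 + 16 + 10.24 + 14.44 = 47.44
s = √(47.44/3) = 3.9766
r/s = 4 / 3.9766 = 1.006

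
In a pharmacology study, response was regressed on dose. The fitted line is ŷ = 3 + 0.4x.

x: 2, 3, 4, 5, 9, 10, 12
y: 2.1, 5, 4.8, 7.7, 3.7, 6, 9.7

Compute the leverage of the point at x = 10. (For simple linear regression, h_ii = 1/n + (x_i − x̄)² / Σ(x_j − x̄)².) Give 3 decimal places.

x̄ = (2 + 3 + 4 + 5 + 9 + 10 + 12)/7 = 6.42857
Σ(x − x̄)² = 19.6122 + 11.7551 + 5.89796 + 2.04082 + 6.61224 + 12.7551 + 31.0408 = 89.7143
h = 1/7 + (3.57143)²/89.7143 = 0.142857 + 0.142175 = 0.285

h = 0.285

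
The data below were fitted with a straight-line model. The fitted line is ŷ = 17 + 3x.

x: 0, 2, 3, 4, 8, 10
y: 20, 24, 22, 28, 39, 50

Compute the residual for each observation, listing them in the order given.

x=0: ŷ = 17 + 3·0 = 17; e = 20 − 17 = 3
x=2: ŷ = 17 + 3·2 = 23; e = 24 − 23 = 1
x=3: ŷ = 17 + 3·3 = 26; e = 22 − 26 = -4
x=4: ŷ = 17 + 3·4 = 29; e = 28 − 29 = -1
x=8: ŷ = 17 + 3·8 = 41; e = 39 − 41 = -2
x=10: ŷ = 17 + 3·10 = 47; e = 50 − 47 = 3

3, 1, -4, -1, -2, 3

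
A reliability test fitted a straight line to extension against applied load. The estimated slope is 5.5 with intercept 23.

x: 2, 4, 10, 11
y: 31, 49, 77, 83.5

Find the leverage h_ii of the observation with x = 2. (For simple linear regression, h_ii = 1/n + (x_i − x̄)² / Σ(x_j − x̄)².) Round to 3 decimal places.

h = 0.634

x̄ = (2 + 4 + 10 + 11)/4 = 6.75
Σ(x − x̄)² = 22.5625 + 7.5625 + 10.5625 + 18.0625 = 58.75
h = 1/4 + (-4.75)²/58.75 = 0.25 + 0.384043 = 0.634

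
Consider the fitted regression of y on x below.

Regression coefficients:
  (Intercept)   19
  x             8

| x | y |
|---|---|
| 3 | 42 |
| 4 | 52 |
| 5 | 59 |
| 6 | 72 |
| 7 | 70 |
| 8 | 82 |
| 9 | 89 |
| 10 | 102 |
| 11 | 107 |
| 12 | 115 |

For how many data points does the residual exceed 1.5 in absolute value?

x=3: ŷ = 19 + 8·3 = 43; r = 42 − 43 = -1
x=4: ŷ = 19 + 8·4 = 51; r = 52 − 51 = 1
x=5: ŷ = 19 + 8·5 = 59; r = 59 − 59 = 0
x=6: ŷ = 19 + 8·6 = 67; r = 72 − 67 = 5
x=7: ŷ = 19 + 8·7 = 75; r = 70 − 75 = -5
x=8: ŷ = 19 + 8·8 = 83; r = 82 − 83 = -1
x=9: ŷ = 19 + 8·9 = 91; r = 89 − 91 = -2
x=10: ŷ = 19 + 8·10 = 99; r = 102 − 99 = 3
x=11: ŷ = 19 + 8·11 = 107; r = 107 − 107 = 0
x=12: ŷ = 19 + 8·12 = 115; r = 115 − 115 = 0
|r| > 1.5: x=6 (|r|=5), x=7 (|r|=5), x=9 (|r|=2), x=10 (|r|=3) → 4

4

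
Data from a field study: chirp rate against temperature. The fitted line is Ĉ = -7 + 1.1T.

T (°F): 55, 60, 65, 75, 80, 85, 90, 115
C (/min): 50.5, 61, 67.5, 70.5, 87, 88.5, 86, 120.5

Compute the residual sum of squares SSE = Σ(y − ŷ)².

T=55: Ĉ = -7 + 1.1·55 = 53.5; r = 50.5 − 53.5 = -3
T=60: Ĉ = -7 + 1.1·60 = 59; r = 61 − 59 = 2
T=65: Ĉ = -7 + 1.1·65 = 64.5; r = 67.5 − 64.5 = 3
T=75: Ĉ = -7 + 1.1·75 = 75.5; r = 70.5 − 75.5 = -5
T=80: Ĉ = -7 + 1.1·80 = 81; r = 87 − 81 = 6
T=85: Ĉ = -7 + 1.1·85 = 86.5; r = 88.5 − 86.5 = 2
T=90: Ĉ = -7 + 1.1·90 = 92; r = 86 − 92 = -6
T=115: Ĉ = -7 + 1.1·115 = 119.5; r = 120.5 − 119.5 = 1
SSE = 9 + 4 + 9 + 25 + 36 + 4 + 36 + 1 = 124

SSE = 124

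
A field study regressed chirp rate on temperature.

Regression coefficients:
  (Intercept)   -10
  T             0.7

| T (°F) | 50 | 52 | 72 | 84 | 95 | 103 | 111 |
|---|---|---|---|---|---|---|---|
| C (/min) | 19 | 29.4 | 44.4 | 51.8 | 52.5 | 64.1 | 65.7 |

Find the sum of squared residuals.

SSE = 94

T=50: ŷ = -10 + 0.7·50 = 25; e = 19 − 25 = -6
T=52: ŷ = -10 + 0.7·52 = 26.4; e = 29.4 − 26.4 = 3
T=72: ŷ = -10 + 0.7·72 = 40.4; e = 44.4 − 40.4 = 4
T=84: ŷ = -10 + 0.7·84 = 48.8; e = 51.8 − 48.8 = 3
T=95: ŷ = -10 + 0.7·95 = 56.5; e = 52.5 − 56.5 = -4
T=103: ŷ = -10 + 0.7·103 = 62.1; e = 64.1 − 62.1 = 2
T=111: ŷ = -10 + 0.7·111 = 67.7; e = 65.7 − 67.7 = -2
SSE = 36 + 9 + 16 + 9 + 16 + 4 + 4 = 94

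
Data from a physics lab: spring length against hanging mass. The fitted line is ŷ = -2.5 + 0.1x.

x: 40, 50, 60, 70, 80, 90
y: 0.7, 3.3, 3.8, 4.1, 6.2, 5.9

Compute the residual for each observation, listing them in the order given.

-0.8, 0.8, 0.3, -0.4, 0.7, -0.6

x=40: ŷ = -2.5 + 0.1·40 = 1.5; r = 0.7 − 1.5 = -0.8
x=50: ŷ = -2.5 + 0.1·50 = 2.5; r = 3.3 − 2.5 = 0.8
x=60: ŷ = -2.5 + 0.1·60 = 3.5; r = 3.8 − 3.5 = 0.3
x=70: ŷ = -2.5 + 0.1·70 = 4.5; r = 4.1 − 4.5 = -0.4
x=80: ŷ = -2.5 + 0.1·80 = 5.5; r = 6.2 − 5.5 = 0.7
x=90: ŷ = -2.5 + 0.1·90 = 6.5; r = 5.9 − 6.5 = -0.6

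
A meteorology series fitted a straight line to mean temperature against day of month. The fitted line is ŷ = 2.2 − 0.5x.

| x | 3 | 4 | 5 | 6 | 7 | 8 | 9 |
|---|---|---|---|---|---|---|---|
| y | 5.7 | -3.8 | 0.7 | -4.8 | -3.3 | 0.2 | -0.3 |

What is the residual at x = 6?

ŷ = 2.2 − 0.5·6 = -0.8
r = -4.8 − (-0.8) = -4

r = -4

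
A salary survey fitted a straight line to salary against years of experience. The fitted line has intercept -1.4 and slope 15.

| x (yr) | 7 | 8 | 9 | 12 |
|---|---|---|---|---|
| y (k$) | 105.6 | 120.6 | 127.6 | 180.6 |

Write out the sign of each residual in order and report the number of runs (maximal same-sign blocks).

x=7: ŷ = -1.4 + 15·7 = 103.6; r = 105.6 − 103.6 = 2
x=8: ŷ = -1.4 + 15·8 = 118.6; r = 120.6 − 118.6 = 2
x=9: ŷ = -1.4 + 15·9 = 133.6; r = 127.6 − 133.6 = -6
x=12: ŷ = -1.4 + 15·12 = 178.6; r = 180.6 − 178.6 = 2
Signs: + + − +
Runs: +×2, −×1, +×1 → 3

3 runs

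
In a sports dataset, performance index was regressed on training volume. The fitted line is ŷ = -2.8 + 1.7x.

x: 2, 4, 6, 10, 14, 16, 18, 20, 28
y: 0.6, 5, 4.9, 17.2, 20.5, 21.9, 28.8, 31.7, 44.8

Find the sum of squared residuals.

x=2: ŷ = -2.8 + 1.7·2 = 0.6; e = 0.6 − 0.6 = 0
x=4: ŷ = -2.8 + 1.7·4 = 4; e = 5 − 4 = 1
x=6: ŷ = -2.8 + 1.7·6 = 7.4; e = 4.9 − 7.4 = -2.5
x=10: ŷ = -2.8 + 1.7·10 = 14.2; e = 17.2 − 14.2 = 3
x=14: ŷ = -2.8 + 1.7·14 = 21; e = 20.5 − 21 = -0.5
x=16: ŷ = -2.8 + 1.7·16 = 24.4; e = 21.9 − 24.4 = -2.5
x=18: ŷ = -2.8 + 1.7·18 = 27.8; e = 28.8 − 27.8 = 1
x=20: ŷ = -2.8 + 1.7·20 = 31.2; e = 31.7 − 31.2 = 0.5
x=28: ŷ = -2.8 + 1.7·28 = 44.8; e = 44.8 − 44.8 = 0
SSE = 0 + 1 + 6.25 + 9 + 0.25 + 6.25 + 1 + 0.25 + 0 = 24

SSE = 24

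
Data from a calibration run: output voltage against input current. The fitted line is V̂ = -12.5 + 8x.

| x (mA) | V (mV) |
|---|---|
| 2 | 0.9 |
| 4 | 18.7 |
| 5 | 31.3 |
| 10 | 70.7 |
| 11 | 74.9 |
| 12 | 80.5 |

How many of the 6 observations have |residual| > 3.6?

1

x=2: V̂ = -12.5 + 8·2 = 3.5; r = 0.9 − 3.5 = -2.6
x=4: V̂ = -12.5 + 8·4 = 19.5; r = 18.7 − 19.5 = -0.8
x=5: V̂ = -12.5 + 8·5 = 27.5; r = 31.3 − 27.5 = 3.8
x=10: V̂ = -12.5 + 8·10 = 67.5; r = 70.7 − 67.5 = 3.2
x=11: V̂ = -12.5 + 8·11 = 75.5; r = 74.9 − 75.5 = -0.6
x=12: V̂ = -12.5 + 8·12 = 83.5; r = 80.5 − 83.5 = -3
|r| > 3.6: x=5 (|r|=3.8) → 1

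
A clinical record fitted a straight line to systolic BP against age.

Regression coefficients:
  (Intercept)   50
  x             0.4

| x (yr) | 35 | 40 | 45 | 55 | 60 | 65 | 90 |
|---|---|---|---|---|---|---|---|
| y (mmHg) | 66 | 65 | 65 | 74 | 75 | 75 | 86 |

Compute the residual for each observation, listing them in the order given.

2, -1, -3, 2, 1, -1, 0

x=35: ŷ = 50 + 0.4·35 = 64; r = 66 − 64 = 2
x=40: ŷ = 50 + 0.4·40 = 66; r = 65 − 66 = -1
x=45: ŷ = 50 + 0.4·45 = 68; r = 65 − 68 = -3
x=55: ŷ = 50 + 0.4·55 = 72; r = 74 − 72 = 2
x=60: ŷ = 50 + 0.4·60 = 74; r = 75 − 74 = 1
x=65: ŷ = 50 + 0.4·65 = 76; r = 75 − 76 = -1
x=90: ŷ = 50 + 0.4·90 = 86; r = 86 − 86 = 0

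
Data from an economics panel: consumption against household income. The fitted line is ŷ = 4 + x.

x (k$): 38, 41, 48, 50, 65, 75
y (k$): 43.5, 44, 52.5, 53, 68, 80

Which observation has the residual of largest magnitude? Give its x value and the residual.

x=38: ŷ = 4 + 38 = 42; r = 43.5 − 42 = 1.5
x=41: ŷ = 4 + 41 = 45; r = 44 − 45 = -1
x=48: ŷ = 4 + 48 = 52; r = 52.5 − 52 = 0.5
x=50: ŷ = 4 + 50 = 54; r = 53 − 54 = -1
x=65: ŷ = 4 + 65 = 69; r = 68 − 69 = -1
x=75: ŷ = 4 + 75 = 79; r = 80 − 79 = 1
Largest |r| is 1.5 at x = 38, residual 1.5.

x = 38, r = 1.5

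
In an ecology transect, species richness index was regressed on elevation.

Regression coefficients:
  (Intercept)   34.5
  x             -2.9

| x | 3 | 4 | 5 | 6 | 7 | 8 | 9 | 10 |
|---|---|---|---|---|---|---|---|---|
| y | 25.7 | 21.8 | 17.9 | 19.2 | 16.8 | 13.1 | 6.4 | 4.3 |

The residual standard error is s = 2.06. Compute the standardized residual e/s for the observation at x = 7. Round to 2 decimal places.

1.26

ŷ = 34.5 − 2.9·7 = 14.2
e = 16.8 − 14.2 = 2.6
e/s = 2.6 / 2.06 = 1.26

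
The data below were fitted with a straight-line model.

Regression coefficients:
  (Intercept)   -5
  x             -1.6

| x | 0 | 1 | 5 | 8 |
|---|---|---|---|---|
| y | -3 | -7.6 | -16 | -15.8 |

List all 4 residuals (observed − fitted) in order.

x=0: ŷ = -5 − 1.6·0 = -5; r = -3 − (-5) = 2
x=1: ŷ = -5 − 1.6·1 = -6.6; r = -7.6 − (-6.6) = -1
x=5: ŷ = -5 − 1.6·5 = -13; r = -16 − (-13) = -3
x=8: ŷ = -5 − 1.6·8 = -17.8; r = -15.8 − (-17.8) = 2

2, -1, -3, 2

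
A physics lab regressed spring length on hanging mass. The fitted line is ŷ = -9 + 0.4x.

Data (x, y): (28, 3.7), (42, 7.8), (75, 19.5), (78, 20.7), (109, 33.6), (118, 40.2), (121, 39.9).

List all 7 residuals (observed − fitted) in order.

x=28: ŷ = -9 + 0.4·28 = 2.2; e = 3.7 − 2.2 = 1.5
x=42: ŷ = -9 + 0.4·42 = 7.8; e = 7.8 − 7.8 = 0
x=75: ŷ = -9 + 0.4·75 = 21; e = 19.5 − 21 = -1.5
x=78: ŷ = -9 + 0.4·78 = 22.2; e = 20.7 − 22.2 = -1.5
x=109: ŷ = -9 + 0.4·109 = 34.6; e = 33.6 − 34.6 = -1
x=118: ŷ = -9 + 0.4·118 = 38.2; e = 40.2 − 38.2 = 2
x=121: ŷ = -9 + 0.4·121 = 39.4; e = 39.9 − 39.4 = 0.5

1.5, 0, -1.5, -1.5, -1, 2, 0.5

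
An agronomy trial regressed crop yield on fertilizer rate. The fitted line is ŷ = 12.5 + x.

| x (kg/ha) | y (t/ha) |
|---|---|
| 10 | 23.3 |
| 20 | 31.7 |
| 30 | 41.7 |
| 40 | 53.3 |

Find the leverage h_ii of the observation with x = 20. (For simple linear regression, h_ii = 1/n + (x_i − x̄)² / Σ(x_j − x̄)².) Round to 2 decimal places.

x̄ = (10 + 20 + 30 + 40)/4 = 25
Σ(x − x̄)² = 225 + 25 + 25 + 225 = 500
h = 1/4 + (-5)²/500 = 0.25 + 0.05 = 0.30

h = 0.30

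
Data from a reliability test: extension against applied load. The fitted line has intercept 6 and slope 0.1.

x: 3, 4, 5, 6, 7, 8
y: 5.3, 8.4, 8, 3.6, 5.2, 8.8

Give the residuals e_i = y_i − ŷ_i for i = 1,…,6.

-1, 2, 1.5, -3, -1.5, 2

x=3: ŷ = 6 + 0.1·3 = 6.3; e = 5.3 − 6.3 = -1
x=4: ŷ = 6 + 0.1·4 = 6.4; e = 8.4 − 6.4 = 2
x=5: ŷ = 6 + 0.1·5 = 6.5; e = 8 − 6.5 = 1.5
x=6: ŷ = 6 + 0.1·6 = 6.6; e = 3.6 − 6.6 = -3
x=7: ŷ = 6 + 0.1·7 = 6.7; e = 5.2 − 6.7 = -1.5
x=8: ŷ = 6 + 0.1·8 = 6.8; e = 8.8 − 6.8 = 2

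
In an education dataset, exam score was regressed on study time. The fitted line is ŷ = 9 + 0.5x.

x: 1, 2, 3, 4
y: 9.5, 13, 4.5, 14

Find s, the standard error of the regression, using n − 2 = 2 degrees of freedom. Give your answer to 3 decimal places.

s = 5.196

x=1: ŷ = 9 + 0.5·1 = 9.5; r = 9.5 − 9.5 = 0
x=2: ŷ = 9 + 0.5·2 = 10; r = 13 − 10 = 3
x=3: ŷ = 9 + 0.5·3 = 10.5; r = 4.5 − 10.5 = -6
x=4: ŷ = 9 + 0.5·4 = 11; r = 14 − 11 = 3
SSE = 0 + 9 + 36 + 9 = 54
s = √(54/2) = √27 ≈ 5.196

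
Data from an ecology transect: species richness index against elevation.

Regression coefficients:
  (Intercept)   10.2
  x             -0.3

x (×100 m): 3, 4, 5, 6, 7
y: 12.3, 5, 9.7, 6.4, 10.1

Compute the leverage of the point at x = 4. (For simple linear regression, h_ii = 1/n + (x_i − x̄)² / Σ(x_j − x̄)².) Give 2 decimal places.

h = 0.30

x̄ = (3 + 4 + 5 + 6 + 7)/5 = 5
Σ(x − x̄)² = 4 + 1 + 0 + 1 + 4 = 10
h = 1/5 + (-1)²/10 = 0.2 + 0.1 = 0.30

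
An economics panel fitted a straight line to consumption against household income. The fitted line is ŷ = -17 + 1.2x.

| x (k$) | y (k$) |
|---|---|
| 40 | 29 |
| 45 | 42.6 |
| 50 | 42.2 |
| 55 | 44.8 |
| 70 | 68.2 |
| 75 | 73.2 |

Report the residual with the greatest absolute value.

r = 5.6

x=40: ŷ = -17 + 1.2·40 = 31; r = 29 − 31 = -2
x=45: ŷ = -17 + 1.2·45 = 37; r = 42.6 − 37 = 5.6
x=50: ŷ = -17 + 1.2·50 = 43; r = 42.2 − 43 = -0.8
x=55: ŷ = -17 + 1.2·55 = 49; r = 44.8 − 49 = -4.2
x=70: ŷ = -17 + 1.2·70 = 67; r = 68.2 − 67 = 1.2
x=75: ŷ = -17 + 1.2·75 = 73; r = 73.2 − 73 = 0.2
Largest |r| is 5.6 at x = 45, residual 5.6.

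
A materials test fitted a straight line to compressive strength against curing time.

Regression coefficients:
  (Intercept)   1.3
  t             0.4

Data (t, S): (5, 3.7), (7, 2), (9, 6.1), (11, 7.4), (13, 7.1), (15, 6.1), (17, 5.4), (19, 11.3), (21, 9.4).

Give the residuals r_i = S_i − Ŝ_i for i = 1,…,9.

t=5: Ŝ = 1.3 + 0.4·5 = 3.3; r = 3.7 − 3.3 = 0.4
t=7: Ŝ = 1.3 + 0.4·7 = 4.1; r = 2 − 4.1 = -2.1
t=9: Ŝ = 1.3 + 0.4·9 = 4.9; r = 6.1 − 4.9 = 1.2
t=11: Ŝ = 1.3 + 0.4·11 = 5.7; r = 7.4 − 5.7 = 1.7
t=13: Ŝ = 1.3 + 0.4·13 = 6.5; r = 7.1 − 6.5 = 0.6
t=15: Ŝ = 1.3 + 0.4·15 = 7.3; r = 6.1 − 7.3 = -1.2
t=17: Ŝ = 1.3 + 0.4·17 = 8.1; r = 5.4 − 8.1 = -2.7
t=19: Ŝ = 1.3 + 0.4·19 = 8.9; r = 11.3 − 8.9 = 2.4
t=21: Ŝ = 1.3 + 0.4·21 = 9.7; r = 9.4 − 9.7 = -0.3

0.4, -2.1, 1.2, 1.7, 0.6, -1.2, -2.7, 2.4, -0.3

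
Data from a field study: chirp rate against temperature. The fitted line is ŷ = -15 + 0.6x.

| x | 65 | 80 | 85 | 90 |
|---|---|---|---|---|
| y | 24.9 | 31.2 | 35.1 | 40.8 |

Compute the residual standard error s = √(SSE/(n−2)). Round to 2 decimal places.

x=65: ŷ = -15 + 0.6·65 = 24; e = 24.9 − 24 = 0.9
x=80: ŷ = -15 + 0.6·80 = 33; e = 31.2 − 33 = -1.8
x=85: ŷ = -15 + 0.6·85 = 36; e = 35.1 − 36 = -0.9
x=90: ŷ = -15 + 0.6·90 = 39; e = 40.8 − 39 = 1.8
SSE = 0.81 + 3.24 + 0.81 + 3.24 = 8.1
s = √(8.1/2) = √4.05 ≈ 2.01

s = 2.01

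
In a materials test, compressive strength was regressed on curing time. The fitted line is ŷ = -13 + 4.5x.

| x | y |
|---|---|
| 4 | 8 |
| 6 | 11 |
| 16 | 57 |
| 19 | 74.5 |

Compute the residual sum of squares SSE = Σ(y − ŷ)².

x=4: ŷ = -13 + 4.5·4 = 5; r = 8 − 5 = 3
x=6: ŷ = -13 + 4.5·6 = 14; r = 11 − 14 = -3
x=16: ŷ = -13 + 4.5·16 = 59; r = 57 − 59 = -2
x=19: ŷ = -13 + 4.5·19 = 72.5; r = 74.5 − 72.5 = 2
SSE = 9 + 9 + 4 + 4 = 26

SSE = 26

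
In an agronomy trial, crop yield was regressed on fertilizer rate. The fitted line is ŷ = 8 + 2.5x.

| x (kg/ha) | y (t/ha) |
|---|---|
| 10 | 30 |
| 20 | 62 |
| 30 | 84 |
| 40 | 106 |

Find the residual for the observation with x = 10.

ŷ = 8 + 2.5·10 = 33
e = 30 − 33 = -3

e = -3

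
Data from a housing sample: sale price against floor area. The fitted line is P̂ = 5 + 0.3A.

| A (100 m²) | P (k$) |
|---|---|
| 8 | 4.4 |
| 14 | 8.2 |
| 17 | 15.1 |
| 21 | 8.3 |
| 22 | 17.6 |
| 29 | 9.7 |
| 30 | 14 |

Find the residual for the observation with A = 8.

e = -3

P̂ = 5 + 0.3·8 = 7.4
e = 4.4 − 7.4 = -3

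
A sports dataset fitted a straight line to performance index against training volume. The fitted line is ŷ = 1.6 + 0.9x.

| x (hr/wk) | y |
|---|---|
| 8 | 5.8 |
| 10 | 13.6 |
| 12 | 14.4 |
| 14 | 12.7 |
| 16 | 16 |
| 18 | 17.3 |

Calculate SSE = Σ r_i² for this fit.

x=8: ŷ = 1.6 + 0.9·8 = 8.8; r = 5.8 − 8.8 = -3
x=10: ŷ = 1.6 + 0.9·10 = 10.6; r = 13.6 − 10.6 = 3
x=12: ŷ = 1.6 + 0.9·12 = 12.4; r = 14.4 − 12.4 = 2
x=14: ŷ = 1.6 + 0.9·14 = 14.2; r = 12.7 − 14.2 = -1.5
x=16: ŷ = 1.6 + 0.9·16 = 16; r = 16 − 16 = 0
x=18: ŷ = 1.6 + 0.9·18 = 17.8; r = 17.3 − 17.8 = -0.5
SSE = 9 + 9 + 4 + 2.25 + 0 + 0.25 = 24.5

SSE = 24.5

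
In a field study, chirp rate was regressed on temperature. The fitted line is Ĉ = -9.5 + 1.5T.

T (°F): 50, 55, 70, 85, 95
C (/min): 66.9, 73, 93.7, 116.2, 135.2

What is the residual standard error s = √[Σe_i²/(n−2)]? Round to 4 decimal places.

s = 2.1040

T=50: Ĉ = -9.5 + 1.5·50 = 65.5; e = 66.9 − 65.5 = 1.4
T=55: Ĉ = -9.5 + 1.5·55 = 73; e = 73 − 73 = 0
T=70: Ĉ = -9.5 + 1.5·70 = 95.5; e = 93.7 − 95.5 = -1.8
T=85: Ĉ = -9.5 + 1.5·85 = 118; e = 116.2 − 118 = -1.8
T=95: Ĉ = -9.5 + 1.5·95 = 133; e = 135.2 − 133 = 2.2
SSE = 1.96 + 0 + 3.24 + 3.24 + 4.84 = 13.28
s = √(13.28/3) = √4.42667 ≈ 2.1040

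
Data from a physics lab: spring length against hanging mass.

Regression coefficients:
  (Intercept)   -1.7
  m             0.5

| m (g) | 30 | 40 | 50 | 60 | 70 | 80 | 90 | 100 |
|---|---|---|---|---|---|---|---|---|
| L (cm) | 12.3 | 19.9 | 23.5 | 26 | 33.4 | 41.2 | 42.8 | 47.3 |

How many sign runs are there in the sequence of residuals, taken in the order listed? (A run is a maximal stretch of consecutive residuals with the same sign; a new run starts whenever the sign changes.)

5 runs

m=30: ŷ = -1.7 + 0.5·30 = 13.3; e = 12.3 − 13.3 = -1
m=40: ŷ = -1.7 + 0.5·40 = 18.3; e = 19.9 − 18.3 = 1.6
m=50: ŷ = -1.7 + 0.5·50 = 23.3; e = 23.5 − 23.3 = 0.2
m=60: ŷ = -1.7 + 0.5·60 = 28.3; e = 26 − 28.3 = -2.3
m=70: ŷ = -1.7 + 0.5·70 = 33.3; e = 33.4 − 33.3 = 0.1
m=80: ŷ = -1.7 + 0.5·80 = 38.3; e = 41.2 − 38.3 = 2.9
m=90: ŷ = -1.7 + 0.5·90 = 43.3; e = 42.8 − 43.3 = -0.5
m=100: ŷ = -1.7 + 0.5·100 = 48.3; e = 47.3 − 48.3 = -1
Signs: − + + − + + − −
Runs: −×1, +×2, −×1, +×2, −×2 → 5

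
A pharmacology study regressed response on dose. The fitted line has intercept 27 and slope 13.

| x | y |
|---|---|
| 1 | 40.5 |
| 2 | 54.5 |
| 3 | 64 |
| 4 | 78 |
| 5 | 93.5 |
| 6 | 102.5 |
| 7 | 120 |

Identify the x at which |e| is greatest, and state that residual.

x = 6, e = -2.5

x=1: ŷ = 27 + 13·1 = 40; e = 40.5 − 40 = 0.5
x=2: ŷ = 27 + 13·2 = 53; e = 54.5 − 53 = 1.5
x=3: ŷ = 27 + 13·3 = 66; e = 64 − 66 = -2
x=4: ŷ = 27 + 13·4 = 79; e = 78 − 79 = -1
x=5: ŷ = 27 + 13·5 = 92; e = 93.5 − 92 = 1.5
x=6: ŷ = 27 + 13·6 = 105; e = 102.5 − 105 = -2.5
x=7: ŷ = 27 + 13·7 = 118; e = 120 − 118 = 2
Largest |e| is 2.5 at x = 6, residual -2.5.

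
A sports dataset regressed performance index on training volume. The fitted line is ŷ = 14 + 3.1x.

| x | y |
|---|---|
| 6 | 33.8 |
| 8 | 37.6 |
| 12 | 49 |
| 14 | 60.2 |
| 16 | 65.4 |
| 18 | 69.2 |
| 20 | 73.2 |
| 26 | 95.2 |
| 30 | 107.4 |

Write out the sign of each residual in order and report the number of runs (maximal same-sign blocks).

5 runs

x=6: ŷ = 14 + 3.1·6 = 32.6; e = 33.8 − 32.6 = 1.2
x=8: ŷ = 14 + 3.1·8 = 38.8; e = 37.6 − 38.8 = -1.2
x=12: ŷ = 14 + 3.1·12 = 51.2; e = 49 − 51.2 = -2.2
x=14: ŷ = 14 + 3.1·14 = 57.4; e = 60.2 − 57.4 = 2.8
x=16: ŷ = 14 + 3.1·16 = 63.6; e = 65.4 − 63.6 = 1.8
x=18: ŷ = 14 + 3.1·18 = 69.8; e = 69.2 − 69.8 = -0.6
x=20: ŷ = 14 + 3.1·20 = 76; e = 73.2 − 76 = -2.8
x=26: ŷ = 14 + 3.1·26 = 94.6; e = 95.2 − 94.6 = 0.6
x=30: ŷ = 14 + 3.1·30 = 107; e = 107.4 − 107 = 0.4
Signs: + − − + + − − + +
Runs: +×1, −×2, +×2, −×2, +×2 → 5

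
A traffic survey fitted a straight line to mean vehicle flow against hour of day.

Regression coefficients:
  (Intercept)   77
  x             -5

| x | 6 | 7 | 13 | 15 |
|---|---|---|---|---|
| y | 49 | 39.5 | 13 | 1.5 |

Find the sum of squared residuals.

x=6: ŷ = 77 − 5·6 = 47; e = 49 − 47 = 2
x=7: ŷ = 77 − 5·7 = 42; e = 39.5 − 42 = -2.5
x=13: ŷ = 77 − 5·13 = 12; e = 13 − 12 = 1
x=15: ŷ = 77 − 5·15 = 2; e = 1.5 − 2 = -0.5
SSE = 4 + 6.25 + 1 + 0.25 = 11.5

SSE = 11.5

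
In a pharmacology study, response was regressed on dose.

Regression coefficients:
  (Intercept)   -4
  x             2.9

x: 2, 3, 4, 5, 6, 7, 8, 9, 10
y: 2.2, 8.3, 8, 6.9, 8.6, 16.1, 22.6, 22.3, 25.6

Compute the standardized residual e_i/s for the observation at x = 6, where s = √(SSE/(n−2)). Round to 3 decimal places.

-1.622

x=2: ŷ = -4 + 2.9·2 = 1.8; e = 2.2 − 1.8 = 0.4
x=3: ŷ = -4 + 2.9·3 = 4.7; e = 8.3 − 4.7 = 3.6
x=4: ŷ = -4 + 2.9·4 = 7.6; e = 8 − 7.6 = 0.4
x=5: ŷ = -4 + 2.9·5 = 10.5; e = 6.9 − 10.5 = -3.6
x=6: ŷ = -4 + 2.9·6 = 13.4; e = 8.6 − 13.4 = -4.8
x=7: ŷ = -4 + 2.9·7 = 16.3; e = 16.1 − 16.3 = -0.2
x=8: ŷ = -4 + 2.9·8 = 19.2; e = 22.6 − 19.2 = 3.4
x=9: ŷ = -4 + 2.9·9 = 22.1; e = 22.3 − 22.1 = 0.2
x=10: ŷ = -4 + 2.9·10 = 25; e = 25.6 − 25 = 0.6
SSE = 0.16 + 12.96 + 0.16 + 12.96 + 23.04 + 0.04 + 11.56 + 0.04 + 0.36 = 61.28
s = √(61.28/7) = 2.95876
e/s = -4.8 / 2.95876 = -1.622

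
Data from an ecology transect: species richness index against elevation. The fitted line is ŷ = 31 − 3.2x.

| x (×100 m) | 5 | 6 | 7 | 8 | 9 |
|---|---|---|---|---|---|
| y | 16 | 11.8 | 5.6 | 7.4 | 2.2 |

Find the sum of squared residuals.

SSE = 14

x=5: ŷ = 31 − 3.2·5 = 15; r = 16 − 15 = 1
x=6: ŷ = 31 − 3.2·6 = 11.8; r = 11.8 − 11.8 = 0
x=7: ŷ = 31 − 3.2·7 = 8.6; r = 5.6 − 8.6 = -3
x=8: ŷ = 31 − 3.2·8 = 5.4; r = 7.4 − 5.4 = 2
x=9: ŷ = 31 − 3.2·9 = 2.2; r = 2.2 − 2.2 = 0
SSE = 1 + 0 + 9 + 4 + 0 = 14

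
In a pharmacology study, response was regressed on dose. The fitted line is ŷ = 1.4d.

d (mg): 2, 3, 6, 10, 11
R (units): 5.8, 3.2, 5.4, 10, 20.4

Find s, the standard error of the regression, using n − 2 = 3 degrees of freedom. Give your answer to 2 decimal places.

s = 4.47

d=2: ŷ = 1.4·2 = 2.8; e = 5.8 − 2.8 = 3
d=3: ŷ = 1.4·3 = 4.2; e = 3.2 − 4.2 = -1
d=6: ŷ = 1.4·6 = 8.4; e = 5.4 − 8.4 = -3
d=10: ŷ = 1.4·10 = 14; e = 10 − 14 = -4
d=11: ŷ = 1.4·11 = 15.4; e = 20.4 − 15.4 = 5
SSE = 9 + 1 + 9 + 16 + 25 = 60
s = √(60/3) = √20 ≈ 4.47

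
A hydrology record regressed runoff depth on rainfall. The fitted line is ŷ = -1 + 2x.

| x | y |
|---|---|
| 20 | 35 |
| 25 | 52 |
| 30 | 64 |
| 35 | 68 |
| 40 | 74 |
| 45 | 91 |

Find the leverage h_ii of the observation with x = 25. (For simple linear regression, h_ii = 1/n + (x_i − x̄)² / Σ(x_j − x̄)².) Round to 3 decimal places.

x̄ = (20 + 25 + 30 + 35 + 40 + 45)/6 = 32.5
Σ(x − x̄)² = 156.25 + 56.25 + 6.25 + 6.25 + 56.25 + 156.25 = 437.5
h = 1/6 + (-7.5)²/437.5 = 0.166667 + 0.128571 = 0.295

h = 0.295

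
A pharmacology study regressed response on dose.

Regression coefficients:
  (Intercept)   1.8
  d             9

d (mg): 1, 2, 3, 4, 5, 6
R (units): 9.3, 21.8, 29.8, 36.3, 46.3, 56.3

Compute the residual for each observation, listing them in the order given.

-1.5, 2, 1, -1.5, -0.5, 0.5

d=1: R̂ = 1.8 + 9·1 = 10.8; e = 9.3 − 10.8 = -1.5
d=2: R̂ = 1.8 + 9·2 = 19.8; e = 21.8 − 19.8 = 2
d=3: R̂ = 1.8 + 9·3 = 28.8; e = 29.8 − 28.8 = 1
d=4: R̂ = 1.8 + 9·4 = 37.8; e = 36.3 − 37.8 = -1.5
d=5: R̂ = 1.8 + 9·5 = 46.8; e = 46.3 − 46.8 = -0.5
d=6: R̂ = 1.8 + 9·6 = 55.8; e = 56.3 − 55.8 = 0.5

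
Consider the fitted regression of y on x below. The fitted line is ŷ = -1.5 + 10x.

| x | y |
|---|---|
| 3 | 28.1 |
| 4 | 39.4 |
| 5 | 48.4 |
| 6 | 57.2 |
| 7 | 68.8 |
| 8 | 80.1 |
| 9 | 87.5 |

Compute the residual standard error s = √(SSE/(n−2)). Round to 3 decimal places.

x=3: ŷ = -1.5 + 10·3 = 28.5; e = 28.1 − 28.5 = -0.4
x=4: ŷ = -1.5 + 10·4 = 38.5; e = 39.4 − 38.5 = 0.9
x=5: ŷ = -1.5 + 10·5 = 48.5; e = 48.4 − 48.5 = -0.1
x=6: ŷ = -1.5 + 10·6 = 58.5; e = 57.2 − 58.5 = -1.3
x=7: ŷ = -1.5 + 10·7 = 68.5; e = 68.8 − 68.5 = 0.3
x=8: ŷ = -1.5 + 10·8 = 78.5; e = 80.1 − 78.5 = 1.6
x=9: ŷ = -1.5 + 10·9 = 88.5; e = 87.5 − 88.5 = -1
SSE = 0.16 + 0.81 + 0.01 + 1.69 + 0.09 + 2.56 + 1 = 6.32
s = √(6.32/5) = √1.264 ≈ 1.124

s = 1.124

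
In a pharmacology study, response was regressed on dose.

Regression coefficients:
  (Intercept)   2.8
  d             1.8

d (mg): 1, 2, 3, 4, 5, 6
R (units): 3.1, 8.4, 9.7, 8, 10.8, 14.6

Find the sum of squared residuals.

SSE = 14.5

d=1: ŷ = 2.8 + 1.8·1 = 4.6; e = 3.1 − 4.6 = -1.5
d=2: ŷ = 2.8 + 1.8·2 = 6.4; e = 8.4 − 6.4 = 2
d=3: ŷ = 2.8 + 1.8·3 = 8.2; e = 9.7 − 8.2 = 1.5
d=4: ŷ = 2.8 + 1.8·4 = 10; e = 8 − 10 = -2
d=5: ŷ = 2.8 + 1.8·5 = 11.8; e = 10.8 − 11.8 = -1
d=6: ŷ = 2.8 + 1.8·6 = 13.6; e = 14.6 − 13.6 = 1
SSE = 2.25 + 4 + 2.25 + 4 + 1 + 1 = 14.5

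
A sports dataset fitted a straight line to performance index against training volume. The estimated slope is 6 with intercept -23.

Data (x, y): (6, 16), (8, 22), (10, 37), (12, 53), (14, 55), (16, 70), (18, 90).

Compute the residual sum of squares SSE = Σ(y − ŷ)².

x=6: ŷ = -23 + 6·6 = 13; e = 16 − 13 = 3
x=8: ŷ = -23 + 6·8 = 25; e = 22 − 25 = -3
x=10: ŷ = -23 + 6·10 = 37; e = 37 − 37 = 0
x=12: ŷ = -23 + 6·12 = 49; e = 53 − 49 = 4
x=14: ŷ = -23 + 6·14 = 61; e = 55 − 61 = -6
x=16: ŷ = -23 + 6·16 = 73; e = 70 − 73 = -3
x=18: ŷ = -23 + 6·18 = 85; e = 90 − 85 = 5
SSE = 9 + 9 + 0 + 16 + 36 + 9 + 25 = 104

SSE = 104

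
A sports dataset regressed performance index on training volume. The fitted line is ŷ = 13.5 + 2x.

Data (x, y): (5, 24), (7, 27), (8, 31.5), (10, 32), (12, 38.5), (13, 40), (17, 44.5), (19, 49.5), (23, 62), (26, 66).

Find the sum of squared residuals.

x=5: ŷ = 13.5 + 2·5 = 23.5; r = 24 − 23.5 = 0.5
x=7: ŷ = 13.5 + 2·7 = 27.5; r = 27 − 27.5 = -0.5
x=8: ŷ = 13.5 + 2·8 = 29.5; r = 31.5 − 29.5 = 2
x=10: ŷ = 13.5 + 2·10 = 33.5; r = 32 − 33.5 = -1.5
x=12: ŷ = 13.5 + 2·12 = 37.5; r = 38.5 − 37.5 = 1
x=13: ŷ = 13.5 + 2·13 = 39.5; r = 40 − 39.5 = 0.5
x=17: ŷ = 13.5 + 2·17 = 47.5; r = 44.5 − 47.5 = -3
x=19: ŷ = 13.5 + 2·19 = 51.5; r = 49.5 − 51.5 = -2
x=23: ŷ = 13.5 + 2·23 = 59.5; r = 62 − 59.5 = 2.5
x=26: ŷ = 13.5 + 2·26 = 65.5; r = 66 − 65.5 = 0.5
SSE = 0.25 + 0.25 + 4 + 2.25 + 1 + 0.25 + 9 + 4 + 6.25 + 0.25 = 27.5

SSE = 27.5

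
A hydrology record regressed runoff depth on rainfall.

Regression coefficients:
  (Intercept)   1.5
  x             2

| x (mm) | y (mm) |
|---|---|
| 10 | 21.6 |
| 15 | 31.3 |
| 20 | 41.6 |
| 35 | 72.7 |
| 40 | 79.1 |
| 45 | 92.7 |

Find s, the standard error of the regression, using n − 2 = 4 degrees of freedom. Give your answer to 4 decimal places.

s = 1.4748

x=10: ŷ = 1.5 + 2·10 = 21.5; e = 21.6 − 21.5 = 0.1
x=15: ŷ = 1.5 + 2·15 = 31.5; e = 31.3 − 31.5 = -0.2
x=20: ŷ = 1.5 + 2·20 = 41.5; e = 41.6 − 41.5 = 0.1
x=35: ŷ = 1.5 + 2·35 = 71.5; e = 72.7 − 71.5 = 1.2
x=40: ŷ = 1.5 + 2·40 = 81.5; e = 79.1 − 81.5 = -2.4
x=45: ŷ = 1.5 + 2·45 = 91.5; e = 92.7 − 91.5 = 1.2
SSE = 0.01 + 0.04 + 0.01 + 1.44 + 5.76 + 1.44 = 8.7
s = √(8.7/4) = √2.175 ≈ 1.4748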